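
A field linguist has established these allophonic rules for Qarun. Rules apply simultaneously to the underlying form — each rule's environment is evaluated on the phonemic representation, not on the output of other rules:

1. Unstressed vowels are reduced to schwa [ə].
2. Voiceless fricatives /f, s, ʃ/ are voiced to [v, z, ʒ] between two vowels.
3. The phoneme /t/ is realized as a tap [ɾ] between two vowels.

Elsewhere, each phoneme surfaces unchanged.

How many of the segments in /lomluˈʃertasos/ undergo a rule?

Segments that undergo a rule: /o/ → [ə] (rule 1); /u/ → [ə] (rule 1); /ʃ/ → [ʒ] (rule 2); /a/ → [ə] (rule 1); /s/ → [z] (rule 2); /o/ → [ə] (rule 1).
All other segments surface unchanged.

6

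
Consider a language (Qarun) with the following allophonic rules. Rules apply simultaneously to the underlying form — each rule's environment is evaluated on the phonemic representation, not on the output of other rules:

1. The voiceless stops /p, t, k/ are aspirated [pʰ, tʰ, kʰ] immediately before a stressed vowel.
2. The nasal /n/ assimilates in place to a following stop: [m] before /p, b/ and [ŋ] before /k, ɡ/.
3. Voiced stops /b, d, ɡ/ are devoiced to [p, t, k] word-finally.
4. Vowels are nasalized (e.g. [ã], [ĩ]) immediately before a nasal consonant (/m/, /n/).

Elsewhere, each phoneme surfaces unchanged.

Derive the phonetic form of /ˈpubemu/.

[ˈpʰubẽmu]

/p/ (word-initial) occurs immediately before a stressed vowel → [pʰ] by rule 1.
/u/ (between /p/ and /b/) is in the target of rule 4 but the environment (before a nasal consonant) is not met → [u].
/b/ (between /u/ and /e/) is in the target of rule 3 but the environment (word-finally) is not met → [b].
/e/ meets the environment for rule 4 (before a nasal consonant) → [ẽ].
/u/ (word-final) is in the target of rule 4 but the environment (before a nasal consonant) is not met → [u].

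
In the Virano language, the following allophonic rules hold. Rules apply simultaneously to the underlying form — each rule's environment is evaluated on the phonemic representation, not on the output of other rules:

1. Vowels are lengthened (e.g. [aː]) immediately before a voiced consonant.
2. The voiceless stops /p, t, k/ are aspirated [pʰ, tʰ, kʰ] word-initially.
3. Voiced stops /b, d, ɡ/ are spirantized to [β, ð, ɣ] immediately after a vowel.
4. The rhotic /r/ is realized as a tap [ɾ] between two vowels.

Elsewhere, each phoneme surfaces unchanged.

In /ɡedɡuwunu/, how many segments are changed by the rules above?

Segments that undergo a rule: /e/ → [eː] (rule 1); /d/ → [ð] (rule 3); /u/ → [uː] (rule 1); /u/ → [uː] (rule 1).
All other segments surface unchanged.

4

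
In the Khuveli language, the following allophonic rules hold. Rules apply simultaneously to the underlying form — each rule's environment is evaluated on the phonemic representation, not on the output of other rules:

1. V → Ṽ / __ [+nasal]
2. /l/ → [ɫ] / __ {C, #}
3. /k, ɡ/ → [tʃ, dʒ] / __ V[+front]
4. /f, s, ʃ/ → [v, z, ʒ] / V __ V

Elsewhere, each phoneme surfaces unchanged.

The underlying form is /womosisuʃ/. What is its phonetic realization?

[wõmozizuʃ]

/w/ (word-initial): no rule targets it → [w].
/o/ — between /w/ and /m/, before a nasal consonant — surfaces as [õ] (rule 1).
/m/ (between /o/ and /o/): no rule targets it → [m].
/o/ (between /m/ and /s/): rule 1 targets it, but not before a nasal consonant → unchanged [o].
/s/ (between /o/ and /i/) occurs between two vowels → [z] by rule 4.
/i/ — between /s/ and /s/; rule 1 does not apply here → [i].
/s/ — between /i/ and /u/, between two vowels — surfaces as [z] (rule 4).
/u/ (between /s/ and /ʃ/): rule 1 targets it, but not before a nasal consonant → unchanged [u].
/ʃ/ (word-final) is in the target of rule 4 but the environment (between two vowels) is not met → [ʃ].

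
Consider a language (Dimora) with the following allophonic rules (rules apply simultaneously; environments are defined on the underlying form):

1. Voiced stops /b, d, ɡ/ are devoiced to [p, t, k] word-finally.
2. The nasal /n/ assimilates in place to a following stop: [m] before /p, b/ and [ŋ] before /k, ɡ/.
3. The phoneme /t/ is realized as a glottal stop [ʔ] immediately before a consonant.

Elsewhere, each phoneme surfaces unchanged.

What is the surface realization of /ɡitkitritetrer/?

/ɡ/ (word-initial) fails the environment for rule 1, so it stays [ɡ].
/i/ (between /ɡ/ and /t/) is unaffected → [i].
/t/ — between /i/ and /k/, immediately before a consonant — surfaces as [ʔ] (rule 3).
/k/ stays [k].
/i/ (between /k/ and /t/) is unaffected → [i].
/t/ (between /i/ and /r/) occurs immediately before a consonant → [ʔ] by rule 3.
/r/ (between /t/ and /i/) is unaffected → [r].
/i/ — not in any rule's target class → [i].
/t/ (between /i/ and /e/) is in the target of rule 3 but the environment (immediately before a consonant) is not met → [t].
/e/ stays [e].
Rule 3 applies to /t/ (between /e/ and /r/: immediately before a consonant) → [ʔ].
/r/ — not in any rule's target class → [r].
/e/ (between /r/ and /r/): no rule targets it → [e].
/r/ (word-final): no rule targets it → [r].

[ɡiʔkiʔriteʔrer]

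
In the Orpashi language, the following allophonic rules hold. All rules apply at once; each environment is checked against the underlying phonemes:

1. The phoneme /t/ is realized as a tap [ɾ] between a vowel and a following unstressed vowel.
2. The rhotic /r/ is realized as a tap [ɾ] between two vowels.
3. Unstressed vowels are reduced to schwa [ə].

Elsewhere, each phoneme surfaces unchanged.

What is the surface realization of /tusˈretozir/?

/t/ — word-initial; rule 1 does not apply here → [t].
/u/ (between /t/ and /s/): in an unstressed syllable, so rule 3 applies → [ə].
/s/ (between /u/ and /r/) is unaffected → [s].
/r/ (between /s/ and /e/) is in the target of rule 2 but the environment (between two vowels) is not met → [r].
/e/ (between /r/ and /t/): rule 3 targets it, but not in an unstressed syllable → unchanged [e].
/t/ (between /e/ and /o/) occurs between a vowel and a following unstressed vowel → [ɾ] by rule 1.
/o/ — between /t/ and /z/, in an unstressed syllable — surfaces as [ə] (rule 3).
/z/ — not in any rule's target class → [z].
/i/ — between /z/ and /r/, in an unstressed syllable — surfaces as [ə] (rule 3).
/r/ — word-final; rule 2 does not apply here → [r].

[təsˈreɾəzər]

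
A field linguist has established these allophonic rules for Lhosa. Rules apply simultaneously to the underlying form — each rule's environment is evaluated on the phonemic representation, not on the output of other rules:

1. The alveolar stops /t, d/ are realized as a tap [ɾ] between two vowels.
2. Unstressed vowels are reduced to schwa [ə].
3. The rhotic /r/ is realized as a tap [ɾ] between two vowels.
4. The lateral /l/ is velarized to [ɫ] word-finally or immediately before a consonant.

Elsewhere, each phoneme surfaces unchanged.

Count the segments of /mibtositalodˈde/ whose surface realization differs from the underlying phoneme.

6

Segments that undergo a rule: /i/ → [ə] (rule 2); /o/ → [ə] (rule 2); /i/ → [ə] (rule 2); /t/ → [ɾ] (rule 1); /a/ → [ə] (rule 2); /o/ → [ə] (rule 2).
All other segments surface unchanged.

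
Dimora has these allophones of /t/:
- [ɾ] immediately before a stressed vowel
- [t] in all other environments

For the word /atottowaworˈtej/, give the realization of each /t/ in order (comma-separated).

Occurrence 1 (position 2): no conditioning environment matches → elsewhere allophone [t].
Occurrence 2 (position 4): no conditioning environment matches → elsewhere allophone [t].
Occurrence 3 (position 5): no conditioning environment matches → elsewhere allophone [t].
Occurrence 4 (position 12): immediately before a stressed vowel → [ɾ].

[t], [t], [t], [ɾ]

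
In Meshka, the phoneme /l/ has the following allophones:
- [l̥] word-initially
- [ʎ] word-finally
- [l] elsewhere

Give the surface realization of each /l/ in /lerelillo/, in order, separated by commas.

[l̥], [l], [l], [l]

Occurrence 1 (position 1): word-initially → [l̥].
Occurrence 2 (position 5): no conditioning environment matches → elsewhere allophone [l].
Occurrence 3 (position 7): no conditioning environment matches → elsewhere allophone [l].
Occurrence 4 (position 8): no conditioning environment matches → elsewhere allophone [l].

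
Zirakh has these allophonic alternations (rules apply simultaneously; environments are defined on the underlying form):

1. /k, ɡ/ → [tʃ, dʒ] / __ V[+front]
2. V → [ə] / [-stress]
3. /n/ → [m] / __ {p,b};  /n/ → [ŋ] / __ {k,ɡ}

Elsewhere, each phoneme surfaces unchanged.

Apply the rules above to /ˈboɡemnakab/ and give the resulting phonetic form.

[ˈbodʒəmnəkəb]

/b/ (word-initial): no rule targets it → [b].
/o/ (between /b/ and /ɡ/): rule 2 targets it, but not in an unstressed syllable → unchanged [o].
/ɡ/ meets the environment for rule 1 (before a front vowel) → [dʒ].
/e/ meets the environment for rule 2 (in an unstressed syllable) → [ə].
/m/ — not in any rule's target class → [m].
/n/ — between /m/ and /a/; rule 3 does not apply here → [n].
/a/ (between /n/ and /k/): in an unstressed syllable, so rule 2 applies → [ə].
/k/ — between /a/ and /a/; rule 1 does not apply here → [k].
/a/ — between /k/ and /b/, in an unstressed syllable — surfaces as [ə] (rule 2).
/b/ — not in any rule's target class → [b].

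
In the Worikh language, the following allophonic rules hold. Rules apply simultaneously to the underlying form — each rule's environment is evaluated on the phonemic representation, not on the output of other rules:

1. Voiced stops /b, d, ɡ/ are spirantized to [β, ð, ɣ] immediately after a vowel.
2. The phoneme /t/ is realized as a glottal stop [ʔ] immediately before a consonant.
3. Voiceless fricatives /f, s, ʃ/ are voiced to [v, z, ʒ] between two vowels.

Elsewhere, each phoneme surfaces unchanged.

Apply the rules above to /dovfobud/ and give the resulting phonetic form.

/d/ (word-initial) is in the target of rule 1 but the environment (immediately after a vowel) is not met → [d].
/o/ (between /d/ and /v/): no rule targets it → [o].
/v/ stays [v].
/f/ — between /v/ and /o/; rule 3 does not apply here → [f].
/o/ (between /f/ and /b/) is unaffected → [o].
/b/ meets the environment for rule 1 (immediately after a vowel) → [β].
/u/ (between /b/ and /d/): no rule targets it → [u].
/d/ (word-final): immediately after a vowel, so rule 1 applies → [ð].

[dovfoβuð]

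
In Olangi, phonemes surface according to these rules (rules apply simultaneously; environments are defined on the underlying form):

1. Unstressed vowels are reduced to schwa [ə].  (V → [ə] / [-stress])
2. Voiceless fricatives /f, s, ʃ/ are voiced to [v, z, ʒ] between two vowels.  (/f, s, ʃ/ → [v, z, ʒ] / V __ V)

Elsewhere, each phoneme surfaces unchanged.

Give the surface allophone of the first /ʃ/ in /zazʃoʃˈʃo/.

/ʃ/ (between /z/ and /o/) fails the environment for rule 2, so it stays [ʃ].

[ʃ]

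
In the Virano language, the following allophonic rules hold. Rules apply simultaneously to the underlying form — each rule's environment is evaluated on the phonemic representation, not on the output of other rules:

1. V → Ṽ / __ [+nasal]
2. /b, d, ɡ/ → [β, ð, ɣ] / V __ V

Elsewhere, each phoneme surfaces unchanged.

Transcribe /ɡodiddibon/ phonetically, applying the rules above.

/ɡ/ (word-initial) fails the environment for rule 2, so it stays [ɡ].
/o/ (between /ɡ/ and /d/): rule 1 targets it, but not before a nasal consonant → unchanged [o].
/d/ (between /o/ and /i/): between two vowels, so rule 2 applies → [ð].
/i/ — between /d/ and /d/; rule 1 does not apply here → [i].
/d/ (between /i/ and /d/) is in the target of rule 2 but the environment (between two vowels) is not met → [d].
/d/ (between /d/ and /i/) is in the target of rule 2 but the environment (between two vowels) is not met → [d].
/i/ (between /d/ and /b/): rule 1 targets it, but not before a nasal consonant → unchanged [i].
Rule 2 applies to /b/ (between /i/ and /o/: between two vowels) → [β].
Rule 1 applies to /o/ (between /b/ and /n/: before a nasal consonant) → [õ].

[ɡoðiddiβõn]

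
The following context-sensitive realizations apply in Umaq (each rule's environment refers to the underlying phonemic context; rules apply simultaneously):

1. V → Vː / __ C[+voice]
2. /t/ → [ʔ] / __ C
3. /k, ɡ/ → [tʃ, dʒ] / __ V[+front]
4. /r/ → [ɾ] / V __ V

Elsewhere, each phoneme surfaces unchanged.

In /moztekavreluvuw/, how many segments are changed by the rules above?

5

Segments that undergo a rule: /o/ → [oː] (rule 1); /a/ → [aː] (rule 1); /e/ → [eː] (rule 1); /u/ → [uː] (rule 1); /u/ → [uː] (rule 1).
All other segments surface unchanged.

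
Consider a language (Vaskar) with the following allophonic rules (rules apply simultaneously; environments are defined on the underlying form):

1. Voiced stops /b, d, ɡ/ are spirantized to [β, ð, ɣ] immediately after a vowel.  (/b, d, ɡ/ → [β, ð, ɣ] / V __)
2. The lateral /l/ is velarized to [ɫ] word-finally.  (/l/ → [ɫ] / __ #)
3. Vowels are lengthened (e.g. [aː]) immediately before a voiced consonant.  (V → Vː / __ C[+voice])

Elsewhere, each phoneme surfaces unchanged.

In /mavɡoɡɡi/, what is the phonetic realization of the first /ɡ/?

/ɡ/ (between /v/ and /o/) fails the environment for rule 1, so it stays [ɡ].

[ɡ]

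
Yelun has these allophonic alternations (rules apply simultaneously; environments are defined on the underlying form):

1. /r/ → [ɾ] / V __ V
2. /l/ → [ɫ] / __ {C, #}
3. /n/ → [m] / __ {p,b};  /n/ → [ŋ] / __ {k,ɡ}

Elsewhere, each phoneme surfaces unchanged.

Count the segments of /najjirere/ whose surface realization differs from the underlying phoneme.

Segments that undergo a rule: /r/ → [ɾ] (rule 1); /r/ → [ɾ] (rule 1).
All other segments surface unchanged.

2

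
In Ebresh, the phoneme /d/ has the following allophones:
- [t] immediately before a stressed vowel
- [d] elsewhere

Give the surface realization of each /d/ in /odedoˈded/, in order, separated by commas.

Occurrence 1 (position 2): no conditioning environment matches → elsewhere allophone [d].
Occurrence 2 (position 4): no conditioning environment matches → elsewhere allophone [d].
Occurrence 3 (position 6): immediately before a stressed vowel → [t].
Occurrence 4 (position 8): no conditioning environment matches → elsewhere allophone [d].

[d], [d], [t], [d]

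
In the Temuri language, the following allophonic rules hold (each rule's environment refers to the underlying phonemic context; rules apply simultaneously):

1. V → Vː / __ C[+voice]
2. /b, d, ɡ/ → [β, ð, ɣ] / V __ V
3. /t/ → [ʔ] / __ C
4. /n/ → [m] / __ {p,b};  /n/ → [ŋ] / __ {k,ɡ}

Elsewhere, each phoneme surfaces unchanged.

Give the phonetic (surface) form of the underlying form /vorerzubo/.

/v/ — not in any rule's target class → [v].
/o/ — between /v/ and /r/, before a voiced consonant — surfaces as [oː] (rule 1).
/r/ (between /o/ and /e/): no rule targets it → [r].
/e/ meets the environment for rule 1 (before a voiced consonant) → [eː].
/r/ — not in any rule's target class → [r].
/z/ (between /r/ and /u/) is unaffected → [z].
/u/ — between /z/ and /b/, before a voiced consonant — surfaces as [uː] (rule 1).
Rule 2 applies to /b/ (between /u/ and /o/: between two vowels) → [β].
/o/ (word-final) fails the environment for rule 1, so it stays [o].

[voːreːrzuːβo]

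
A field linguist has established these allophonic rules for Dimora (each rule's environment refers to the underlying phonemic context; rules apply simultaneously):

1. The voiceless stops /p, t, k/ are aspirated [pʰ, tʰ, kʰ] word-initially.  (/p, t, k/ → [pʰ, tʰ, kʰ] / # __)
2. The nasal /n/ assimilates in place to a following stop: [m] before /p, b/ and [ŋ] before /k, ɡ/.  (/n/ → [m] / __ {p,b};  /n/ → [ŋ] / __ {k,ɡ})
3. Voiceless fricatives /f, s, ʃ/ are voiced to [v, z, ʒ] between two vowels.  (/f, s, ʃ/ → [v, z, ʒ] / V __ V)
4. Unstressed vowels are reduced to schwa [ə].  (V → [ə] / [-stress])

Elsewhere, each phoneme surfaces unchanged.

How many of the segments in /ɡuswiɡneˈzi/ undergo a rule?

3

Segments that undergo a rule: /u/ → [ə] (rule 4); /i/ → [ə] (rule 4); /e/ → [ə] (rule 4).
All other segments surface unchanged.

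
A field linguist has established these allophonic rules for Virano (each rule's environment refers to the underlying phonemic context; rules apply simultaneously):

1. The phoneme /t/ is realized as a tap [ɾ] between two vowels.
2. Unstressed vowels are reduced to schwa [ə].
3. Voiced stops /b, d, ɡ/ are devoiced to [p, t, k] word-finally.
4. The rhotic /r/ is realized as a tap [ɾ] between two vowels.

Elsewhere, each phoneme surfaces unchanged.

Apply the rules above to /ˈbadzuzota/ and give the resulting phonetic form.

[ˈbadzəzəɾə]

/b/ — word-initial; rule 3 does not apply here → [b].
/a/ (between /b/ and /d/) fails the environment for rule 2, so it stays [a].
/d/ (between /a/ and /z/): rule 3 targets it, but not word-finally → unchanged [d].
/z/ (between /d/ and /u/) is unaffected → [z].
/u/ — between /z/ and /z/, in an unstressed syllable — surfaces as [ə] (rule 2).
/z/ (between /u/ and /o/) is unaffected → [z].
Rule 2 applies to /o/ (between /z/ and /t/: in an unstressed syllable) → [ə].
/t/ meets the environment for rule 1 (between two vowels) → [ɾ].
/a/ (word-final) occurs in an unstressed syllable → [ə] by rule 2.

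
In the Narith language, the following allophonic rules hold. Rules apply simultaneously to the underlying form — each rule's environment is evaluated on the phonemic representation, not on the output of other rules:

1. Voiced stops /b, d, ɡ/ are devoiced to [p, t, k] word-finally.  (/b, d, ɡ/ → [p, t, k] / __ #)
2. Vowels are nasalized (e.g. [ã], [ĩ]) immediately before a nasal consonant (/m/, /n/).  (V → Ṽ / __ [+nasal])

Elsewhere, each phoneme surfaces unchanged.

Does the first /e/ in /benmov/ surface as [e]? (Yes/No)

No

Rule 2 applies to /e/ (between /b/ and /n/: before a nasal consonant) → [ẽ].
The actual realization is [ẽ], not [e].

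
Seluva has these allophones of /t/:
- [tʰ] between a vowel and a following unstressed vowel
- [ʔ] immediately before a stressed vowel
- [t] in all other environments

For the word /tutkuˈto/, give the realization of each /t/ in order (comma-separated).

Occurrence 1 (position 1): no conditioning environment matches → elsewhere allophone [t].
Occurrence 2 (position 3): no conditioning environment matches → elsewhere allophone [t].
Occurrence 3 (position 6): immediately before a stressed vowel → [ʔ].

[t], [t], [ʔ]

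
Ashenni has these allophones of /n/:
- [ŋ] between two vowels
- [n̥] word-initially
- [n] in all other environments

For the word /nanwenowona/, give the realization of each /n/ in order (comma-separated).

[n̥], [n], [ŋ], [ŋ]

Occurrence 1 (position 1): word-initially → [n̥].
Occurrence 2 (position 3): no conditioning environment matches → elsewhere allophone [n].
Occurrence 3 (position 6): between two vowels → [ŋ].
Occurrence 4 (position 10): between two vowels → [ŋ].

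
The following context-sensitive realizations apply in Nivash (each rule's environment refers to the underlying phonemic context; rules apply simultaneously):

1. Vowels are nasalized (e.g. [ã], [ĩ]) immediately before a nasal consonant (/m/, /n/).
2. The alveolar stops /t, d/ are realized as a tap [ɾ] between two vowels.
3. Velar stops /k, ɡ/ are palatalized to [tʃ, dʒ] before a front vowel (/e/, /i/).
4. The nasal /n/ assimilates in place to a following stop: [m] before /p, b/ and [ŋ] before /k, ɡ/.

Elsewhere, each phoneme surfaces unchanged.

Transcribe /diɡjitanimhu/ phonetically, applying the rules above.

/d/ (word-initial) fails the environment for rule 2, so it stays [d].
/i/ — between /d/ and /ɡ/; rule 1 does not apply here → [i].
/ɡ/ (between /i/ and /j/) fails the environment for rule 3, so it stays [ɡ].
/i/ (between /j/ and /t/) fails the environment for rule 1, so it stays [i].
Rule 2 applies to /t/ (between /i/ and /a/: between two vowels) → [ɾ].
/a/ meets the environment for rule 1 (before a nasal consonant) → [ã].
/n/ (between /a/ and /i/) is in the target of rule 4 but the environment (before a labial or velar stop) is not met → [n].
/i/ meets the environment for rule 1 (before a nasal consonant) → [ĩ].
/u/ (word-final) is in the target of rule 1 but the environment (before a nasal consonant) is not met → [u].

[diɡjiɾãnĩmhu]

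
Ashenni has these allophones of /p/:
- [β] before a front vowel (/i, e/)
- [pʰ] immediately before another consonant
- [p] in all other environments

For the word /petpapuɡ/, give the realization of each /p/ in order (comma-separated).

[β], [p], [p]

Occurrence 1 (position 1): before a front vowel (/i, e/) → [β].
Occurrence 2 (position 4): no conditioning environment matches → elsewhere allophone [p].
Occurrence 3 (position 6): no conditioning environment matches → elsewhere allophone [p].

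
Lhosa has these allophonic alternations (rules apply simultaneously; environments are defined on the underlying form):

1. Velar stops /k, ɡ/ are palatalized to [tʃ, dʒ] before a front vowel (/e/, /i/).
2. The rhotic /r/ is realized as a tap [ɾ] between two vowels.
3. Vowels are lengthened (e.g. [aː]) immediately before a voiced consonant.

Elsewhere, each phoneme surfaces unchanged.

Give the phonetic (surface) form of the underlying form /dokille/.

[dotʃiːlle]

/d/ (word-initial) is unaffected → [d].
/o/ — between /d/ and /k/; rule 3 does not apply here → [o].
/k/ (between /o/ and /i/) occurs before a front vowel → [tʃ] by rule 1.
Rule 3 applies to /i/ (between /k/ and /l/: before a voiced consonant) → [iː].
/l/ — not in any rule's target class → [l].
/l/ (between /l/ and /e/): no rule targets it → [l].
/e/ (word-final) fails the environment for rule 3, so it stays [e].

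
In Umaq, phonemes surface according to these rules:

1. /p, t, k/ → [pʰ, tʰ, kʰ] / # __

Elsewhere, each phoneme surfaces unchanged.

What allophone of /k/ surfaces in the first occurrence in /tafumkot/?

[k]

/k/ (between /m/ and /o/) is in the target of rule 1 but the environment (word-initially) is not met → [k].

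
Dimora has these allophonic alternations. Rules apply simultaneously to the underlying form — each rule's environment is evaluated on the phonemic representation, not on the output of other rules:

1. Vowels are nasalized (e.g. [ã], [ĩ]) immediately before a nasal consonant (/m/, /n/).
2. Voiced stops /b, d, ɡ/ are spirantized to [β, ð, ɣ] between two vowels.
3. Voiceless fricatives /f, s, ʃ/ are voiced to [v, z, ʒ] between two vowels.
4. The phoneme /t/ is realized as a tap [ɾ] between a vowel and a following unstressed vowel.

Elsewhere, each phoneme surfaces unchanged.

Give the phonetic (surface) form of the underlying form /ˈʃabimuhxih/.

/ʃ/ (word-initial) fails the environment for rule 3, so it stays [ʃ].
/a/ (between /ʃ/ and /b/) fails the environment for rule 1, so it stays [a].
/b/ — between /a/ and /i/, between two vowels — surfaces as [β] (rule 2).
/i/ (between /b/ and /m/) occurs before a nasal consonant → [ĩ] by rule 1.
/u/ (between /m/ and /h/): rule 1 targets it, but not before a nasal consonant → unchanged [u].
/i/ — between /x/ and /h/; rule 1 does not apply here → [i].

[ˈʃaβĩmuhxih]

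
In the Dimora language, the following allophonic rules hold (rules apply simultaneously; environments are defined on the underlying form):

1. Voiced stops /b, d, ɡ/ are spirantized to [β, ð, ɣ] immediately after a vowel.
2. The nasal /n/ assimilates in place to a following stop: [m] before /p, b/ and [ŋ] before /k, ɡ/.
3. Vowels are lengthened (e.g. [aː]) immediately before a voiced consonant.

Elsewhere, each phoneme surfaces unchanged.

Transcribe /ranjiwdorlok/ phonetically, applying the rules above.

[raːnjiːwdoːrlok]

/r/ (word-initial) is unaffected → [r].
/a/ — between /r/ and /n/, before a voiced consonant — surfaces as [aː] (rule 3).
/n/ (between /a/ and /j/): rule 2 targets it, but not before a labial or velar stop → unchanged [n].
/j/ (between /n/ and /i/) is unaffected → [j].
/i/ (between /j/ and /w/) occurs before a voiced consonant → [iː] by rule 3.
/w/ (between /i/ and /d/): no rule targets it → [w].
/d/ (between /w/ and /o/): rule 1 targets it, but not immediately after a vowel → unchanged [d].
Rule 3 applies to /o/ (between /d/ and /r/: before a voiced consonant) → [oː].
/r/ stays [r].
/l/ — not in any rule's target class → [l].
/o/ (between /l/ and /k/) is in the target of rule 3 but the environment (before a voiced consonant) is not met → [o].
/k/ — not in any rule's target class → [k].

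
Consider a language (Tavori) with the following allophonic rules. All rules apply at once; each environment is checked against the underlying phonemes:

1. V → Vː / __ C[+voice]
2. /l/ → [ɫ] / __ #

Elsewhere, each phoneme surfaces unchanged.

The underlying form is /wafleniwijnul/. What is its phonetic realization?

/w/ stays [w].
/a/ — between /w/ and /f/; rule 1 does not apply here → [a].
/f/ stays [f].
/l/ (between /f/ and /e/) fails the environment for rule 2, so it stays [l].
/e/ — between /l/ and /n/, before a voiced consonant — surfaces as [eː] (rule 1).
/n/ (between /e/ and /i/): no rule targets it → [n].
/i/ (between /n/ and /w/) occurs before a voiced consonant → [iː] by rule 1.
/w/ stays [w].
/i/ (between /w/ and /j/): before a voiced consonant, so rule 1 applies → [iː].
/j/ — not in any rule's target class → [j].
/n/ (between /j/ and /u/): no rule targets it → [n].
Rule 1 applies to /u/ (between /n/ and /l/: before a voiced consonant) → [uː].
/l/ — word-final, word-finally — surfaces as [ɫ] (rule 2).

[wafleːniːwiːjnuːɫ]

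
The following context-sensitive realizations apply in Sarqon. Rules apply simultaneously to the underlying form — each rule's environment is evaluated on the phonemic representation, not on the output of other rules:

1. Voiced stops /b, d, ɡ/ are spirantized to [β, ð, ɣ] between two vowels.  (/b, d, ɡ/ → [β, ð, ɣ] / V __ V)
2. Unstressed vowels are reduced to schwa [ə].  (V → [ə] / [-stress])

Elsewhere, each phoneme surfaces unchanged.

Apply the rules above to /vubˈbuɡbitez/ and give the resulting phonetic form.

[vəbˈbuɡbətəz]

/v/ stays [v].
/u/ meets the environment for rule 2 (in an unstressed syllable) → [ə].
/b/ (between /u/ and /b/) fails the environment for rule 1, so it stays [b].
/b/ — between /b/ and /u/; rule 1 does not apply here → [b].
/u/ (between /b/ and /ɡ/) fails the environment for rule 2, so it stays [u].
/ɡ/ (between /u/ and /b/) fails the environment for rule 1, so it stays [ɡ].
/b/ (between /ɡ/ and /i/) fails the environment for rule 1, so it stays [b].
Rule 2 applies to /i/ (between /b/ and /t/: in an unstressed syllable) → [ə].
/t/ — not in any rule's target class → [t].
/e/ (between /t/ and /z/) occurs in an unstressed syllable → [ə] by rule 2.
/z/ (word-final): no rule targets it → [z].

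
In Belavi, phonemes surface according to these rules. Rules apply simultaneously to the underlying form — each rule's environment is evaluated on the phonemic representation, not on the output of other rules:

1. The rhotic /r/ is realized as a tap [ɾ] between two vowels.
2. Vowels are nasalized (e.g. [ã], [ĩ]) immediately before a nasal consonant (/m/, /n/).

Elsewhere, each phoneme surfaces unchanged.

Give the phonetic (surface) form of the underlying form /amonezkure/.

/a/ meets the environment for rule 2 (before a nasal consonant) → [ã].
/o/ meets the environment for rule 2 (before a nasal consonant) → [õ].
/e/ — between /n/ and /z/; rule 2 does not apply here → [e].
/u/ (between /k/ and /r/) is in the target of rule 2 but the environment (before a nasal consonant) is not met → [u].
/r/ (between /u/ and /e/) occurs between two vowels → [ɾ] by rule 1.
/e/ — word-final; rule 2 does not apply here → [e].

[ãmõnezkuɾe]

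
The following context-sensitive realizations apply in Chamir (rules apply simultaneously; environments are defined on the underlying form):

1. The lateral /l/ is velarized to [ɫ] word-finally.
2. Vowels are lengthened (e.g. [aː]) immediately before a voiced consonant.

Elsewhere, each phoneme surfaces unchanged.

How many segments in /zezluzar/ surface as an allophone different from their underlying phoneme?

Segments that undergo a rule: /e/ → [eː] (rule 2); /u/ → [uː] (rule 2); /a/ → [aː] (rule 2).
All other segments surface unchanged.

3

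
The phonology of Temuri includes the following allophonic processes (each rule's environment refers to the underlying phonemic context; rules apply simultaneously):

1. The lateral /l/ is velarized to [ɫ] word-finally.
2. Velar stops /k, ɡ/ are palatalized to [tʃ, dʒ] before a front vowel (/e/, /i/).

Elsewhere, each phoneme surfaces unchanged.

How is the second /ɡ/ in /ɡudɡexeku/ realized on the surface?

[dʒ]

/ɡ/ meets the environment for rule 2 (before a front vowel) → [dʒ].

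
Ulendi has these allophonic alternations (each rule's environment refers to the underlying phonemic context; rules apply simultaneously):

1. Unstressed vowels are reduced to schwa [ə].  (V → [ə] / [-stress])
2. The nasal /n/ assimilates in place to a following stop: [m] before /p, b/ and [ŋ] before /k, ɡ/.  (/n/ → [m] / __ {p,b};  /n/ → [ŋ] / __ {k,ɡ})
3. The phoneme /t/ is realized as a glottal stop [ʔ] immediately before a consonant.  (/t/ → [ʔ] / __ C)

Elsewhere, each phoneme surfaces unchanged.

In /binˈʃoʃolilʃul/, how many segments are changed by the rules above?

Segments that undergo a rule: /i/ → [ə] (rule 1); /o/ → [ə] (rule 1); /i/ → [ə] (rule 1); /u/ → [ə] (rule 1).
All other segments surface unchanged.

4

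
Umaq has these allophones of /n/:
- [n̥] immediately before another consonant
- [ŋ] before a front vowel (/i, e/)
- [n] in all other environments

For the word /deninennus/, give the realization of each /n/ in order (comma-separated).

Occurrence 1 (position 3): before a front vowel (/i, e/) → [ŋ].
Occurrence 2 (position 5): before a front vowel (/i, e/) → [ŋ].
Occurrence 3 (position 7): immediately before another consonant → [n̥].
Occurrence 4 (position 8): no conditioning environment matches → elsewhere allophone [n].

[ŋ], [ŋ], [n̥], [n]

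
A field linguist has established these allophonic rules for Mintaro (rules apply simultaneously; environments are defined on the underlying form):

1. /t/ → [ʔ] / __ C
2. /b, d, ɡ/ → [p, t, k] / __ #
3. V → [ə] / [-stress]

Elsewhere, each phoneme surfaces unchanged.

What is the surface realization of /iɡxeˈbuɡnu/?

/i/ meets the environment for rule 3 (in an unstressed syllable) → [ə].
/ɡ/ (between /i/ and /x/): rule 2 targets it, but not word-finally → unchanged [ɡ].
/x/ (between /ɡ/ and /e/) is unaffected → [x].
Rule 3 applies to /e/ (between /x/ and /b/: in an unstressed syllable) → [ə].
/b/ (between /e/ and /u/): rule 2 targets it, but not word-finally → unchanged [b].
/u/ (between /b/ and /ɡ/) fails the environment for rule 3, so it stays [u].
/ɡ/ — between /u/ and /n/; rule 2 does not apply here → [ɡ].
/n/ (between /ɡ/ and /u/) is unaffected → [n].
/u/ meets the environment for rule 3 (in an unstressed syllable) → [ə].

[əɡxəˈbuɡnə]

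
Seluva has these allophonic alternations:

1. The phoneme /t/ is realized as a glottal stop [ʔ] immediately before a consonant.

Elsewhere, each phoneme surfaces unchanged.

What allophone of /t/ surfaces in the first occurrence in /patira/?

[t]

/t/ (between /a/ and /i/) fails the environment for rule 1, so it stays [t].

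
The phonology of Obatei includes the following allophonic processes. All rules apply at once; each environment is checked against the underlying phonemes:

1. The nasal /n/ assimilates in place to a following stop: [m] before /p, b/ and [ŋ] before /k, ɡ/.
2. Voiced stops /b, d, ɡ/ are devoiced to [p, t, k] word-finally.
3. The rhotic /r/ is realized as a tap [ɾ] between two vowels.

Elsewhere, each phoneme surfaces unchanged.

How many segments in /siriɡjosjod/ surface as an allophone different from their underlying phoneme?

Segments that undergo a rule: /r/ → [ɾ] (rule 3); /d/ → [t] (rule 2).
All other segments surface unchanged.

2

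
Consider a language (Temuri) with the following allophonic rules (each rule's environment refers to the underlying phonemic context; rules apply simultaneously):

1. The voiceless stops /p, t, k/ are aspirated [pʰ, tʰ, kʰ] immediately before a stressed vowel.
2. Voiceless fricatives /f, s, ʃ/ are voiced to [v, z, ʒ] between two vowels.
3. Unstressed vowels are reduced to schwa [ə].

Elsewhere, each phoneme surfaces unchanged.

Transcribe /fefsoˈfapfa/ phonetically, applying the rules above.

/f/ (word-initial) fails the environment for rule 2, so it stays [f].
/e/ (between /f/ and /f/) occurs in an unstressed syllable → [ə] by rule 3.
/f/ (between /e/ and /s/): rule 2 targets it, but not between two vowels → unchanged [f].
/s/ (between /f/ and /o/): rule 2 targets it, but not between two vowels → unchanged [s].
/o/ (between /s/ and /f/) occurs in an unstressed syllable → [ə] by rule 3.
Rule 2 applies to /f/ (between /o/ and /a/: between two vowels) → [v].
/a/ (between /f/ and /p/) fails the environment for rule 3, so it stays [a].
/p/ (between /a/ and /f/) is in the target of rule 1 but the environment (immediately before a stressed vowel) is not met → [p].
/f/ (between /p/ and /a/) is in the target of rule 2 but the environment (between two vowels) is not met → [f].
/a/ — word-final, in an unstressed syllable — surfaces as [ə] (rule 3).

[fəfsəˈvapfə]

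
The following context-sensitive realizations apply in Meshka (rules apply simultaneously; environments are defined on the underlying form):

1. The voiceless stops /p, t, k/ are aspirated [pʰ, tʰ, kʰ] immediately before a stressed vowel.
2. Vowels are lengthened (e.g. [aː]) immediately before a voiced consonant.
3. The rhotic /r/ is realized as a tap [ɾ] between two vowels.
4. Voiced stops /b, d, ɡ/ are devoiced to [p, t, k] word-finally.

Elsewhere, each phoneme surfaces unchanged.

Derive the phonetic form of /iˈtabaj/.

/i/ (word-initial) is in the target of rule 2 but the environment (before a voiced consonant) is not met → [i].
/t/ — between /i/ and /a/, immediately before a stressed vowel — surfaces as [tʰ] (rule 1).
Rule 2 applies to /a/ (between /t/ and /b/: before a voiced consonant) → [aː].
/b/ (between /a/ and /a/): rule 4 targets it, but not word-finally → unchanged [b].
/a/ — between /b/ and /j/, before a voiced consonant — surfaces as [aː] (rule 2).
/j/ — not in any rule's target class → [j].

[iˈtʰaːbaːj]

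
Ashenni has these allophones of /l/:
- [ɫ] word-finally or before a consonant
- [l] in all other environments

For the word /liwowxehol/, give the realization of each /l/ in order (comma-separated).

[l], [ɫ]

Occurrence 1 (position 1): no conditioning environment matches → elsewhere allophone [l].
Occurrence 2 (position 10): word-finally or before a consonant → [ɫ].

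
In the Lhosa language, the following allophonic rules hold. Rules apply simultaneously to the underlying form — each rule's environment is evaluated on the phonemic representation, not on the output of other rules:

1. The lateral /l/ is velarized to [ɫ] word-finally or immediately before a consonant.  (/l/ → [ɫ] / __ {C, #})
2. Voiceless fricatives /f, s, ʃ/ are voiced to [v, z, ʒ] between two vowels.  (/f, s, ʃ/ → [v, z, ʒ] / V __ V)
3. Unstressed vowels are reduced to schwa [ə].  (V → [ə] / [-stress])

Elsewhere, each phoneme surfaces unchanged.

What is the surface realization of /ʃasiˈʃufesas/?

/ʃ/ — word-initial; rule 2 does not apply here → [ʃ].
Rule 3 applies to /a/ (between /ʃ/ and /s/: in an unstressed syllable) → [ə].
/s/ (between /a/ and /i/) occurs between two vowels → [z] by rule 2.
/i/ meets the environment for rule 3 (in an unstressed syllable) → [ə].
/ʃ/ (between /i/ and /u/): between two vowels, so rule 2 applies → [ʒ].
/u/ (between /ʃ/ and /f/) fails the environment for rule 3, so it stays [u].
Rule 2 applies to /f/ (between /u/ and /e/: between two vowels) → [v].
/e/ (between /f/ and /s/) occurs in an unstressed syllable → [ə] by rule 3.
Rule 2 applies to /s/ (between /e/ and /a/: between two vowels) → [z].
/a/ (between /s/ and /s/) occurs in an unstressed syllable → [ə] by rule 3.
/s/ (word-final) fails the environment for rule 2, so it stays [s].

[ʃəzəˈʒuvəzəs]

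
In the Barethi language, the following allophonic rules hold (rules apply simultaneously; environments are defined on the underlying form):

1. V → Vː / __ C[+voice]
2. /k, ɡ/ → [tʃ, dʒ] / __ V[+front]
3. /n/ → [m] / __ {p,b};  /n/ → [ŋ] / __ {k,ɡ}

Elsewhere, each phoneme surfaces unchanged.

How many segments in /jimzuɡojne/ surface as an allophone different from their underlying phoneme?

Segments that undergo a rule: /i/ → [iː] (rule 1); /u/ → [uː] (rule 1); /o/ → [oː] (rule 1).
All other segments surface unchanged.

3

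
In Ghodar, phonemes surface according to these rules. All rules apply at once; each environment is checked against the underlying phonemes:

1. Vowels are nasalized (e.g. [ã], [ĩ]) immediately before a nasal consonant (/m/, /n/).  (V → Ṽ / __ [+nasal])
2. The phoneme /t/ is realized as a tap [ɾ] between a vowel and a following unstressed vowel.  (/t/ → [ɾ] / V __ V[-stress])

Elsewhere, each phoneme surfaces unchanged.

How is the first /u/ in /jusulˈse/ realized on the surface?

/u/ (between /j/ and /s/) fails the environment for rule 1, so it stays [u].

[u]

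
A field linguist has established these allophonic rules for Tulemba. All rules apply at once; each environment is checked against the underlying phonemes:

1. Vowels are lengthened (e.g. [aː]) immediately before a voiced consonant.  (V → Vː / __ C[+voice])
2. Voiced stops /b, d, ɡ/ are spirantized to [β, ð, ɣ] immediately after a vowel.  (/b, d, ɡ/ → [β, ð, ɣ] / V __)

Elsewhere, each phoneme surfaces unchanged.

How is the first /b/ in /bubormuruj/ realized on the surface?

/b/ — word-initial; rule 2 does not apply here → [b].

[b]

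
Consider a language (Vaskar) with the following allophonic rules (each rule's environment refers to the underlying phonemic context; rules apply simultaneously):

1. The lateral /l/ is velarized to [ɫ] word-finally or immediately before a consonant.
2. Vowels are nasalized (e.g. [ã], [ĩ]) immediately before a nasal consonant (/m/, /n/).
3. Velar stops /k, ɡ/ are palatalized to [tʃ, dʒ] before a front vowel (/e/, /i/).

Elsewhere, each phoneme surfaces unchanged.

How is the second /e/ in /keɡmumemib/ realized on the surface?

[ẽ]

/e/ meets the environment for rule 2 (before a nasal consonant) → [ẽ].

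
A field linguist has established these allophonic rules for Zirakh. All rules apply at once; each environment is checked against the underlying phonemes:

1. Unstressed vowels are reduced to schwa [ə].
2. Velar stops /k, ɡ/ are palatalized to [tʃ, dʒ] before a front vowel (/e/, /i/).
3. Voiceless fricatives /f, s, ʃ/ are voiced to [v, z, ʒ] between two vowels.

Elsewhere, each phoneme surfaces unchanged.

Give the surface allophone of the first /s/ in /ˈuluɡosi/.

[z]

/s/ — between /o/ and /i/, between two vowels — surfaces as [z] (rule 3).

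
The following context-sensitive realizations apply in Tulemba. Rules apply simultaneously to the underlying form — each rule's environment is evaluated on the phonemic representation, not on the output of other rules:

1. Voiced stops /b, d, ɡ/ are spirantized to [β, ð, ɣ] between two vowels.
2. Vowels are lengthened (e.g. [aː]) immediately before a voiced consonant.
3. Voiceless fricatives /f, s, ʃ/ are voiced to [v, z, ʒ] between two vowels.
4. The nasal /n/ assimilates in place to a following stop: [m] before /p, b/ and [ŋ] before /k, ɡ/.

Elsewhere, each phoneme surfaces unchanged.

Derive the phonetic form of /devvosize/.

/d/ (word-initial) is in the target of rule 1 but the environment (between two vowels) is not met → [d].
/e/ (between /d/ and /v/): before a voiced consonant, so rule 2 applies → [eː].
/v/ (between /e/ and /v/) is unaffected → [v].
/v/ (between /v/ and /o/): no rule targets it → [v].
/o/ (between /v/ and /s/) fails the environment for rule 2, so it stays [o].
/s/ — between /o/ and /i/, between two vowels — surfaces as [z] (rule 3).
/i/ (between /s/ and /z/) occurs before a voiced consonant → [iː] by rule 2.
/z/ — not in any rule's target class → [z].
/e/ (word-final) fails the environment for rule 2, so it stays [e].

[deːvvoziːze]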